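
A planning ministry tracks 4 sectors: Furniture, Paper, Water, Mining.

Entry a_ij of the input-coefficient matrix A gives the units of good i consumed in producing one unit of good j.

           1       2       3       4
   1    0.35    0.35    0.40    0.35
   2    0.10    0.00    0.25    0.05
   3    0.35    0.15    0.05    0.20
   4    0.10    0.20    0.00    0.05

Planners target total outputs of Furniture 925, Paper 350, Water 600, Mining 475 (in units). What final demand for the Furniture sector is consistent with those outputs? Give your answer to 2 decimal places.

d_1 = 72.50

I − A =
  [   0.65    -0.35    -0.40    -0.35]
  [  -0.10     1.00    -0.25    -0.05]
  [  -0.35    -0.15     0.95    -0.20]
  [  -0.10    -0.20     0.00     0.95]
d = (I − A) x:
  d_1 = (+0.65)·925 + (-0.35)·350 + (-0.40)·600 + (-0.35)·475 = 72.50
  d_2 = (-0.10)·925 + (+1.00)·350 + (-0.25)·600 + (-0.05)·475 = 83.75
  d_3 = (-0.35)·925 + (-0.15)·350 + (+0.95)·600 + (-0.20)·475 = 98.75
  d_4 = (-0.10)·925 + (-0.20)·350 + (+0.00)·600 + (+0.95)·475 = 288.75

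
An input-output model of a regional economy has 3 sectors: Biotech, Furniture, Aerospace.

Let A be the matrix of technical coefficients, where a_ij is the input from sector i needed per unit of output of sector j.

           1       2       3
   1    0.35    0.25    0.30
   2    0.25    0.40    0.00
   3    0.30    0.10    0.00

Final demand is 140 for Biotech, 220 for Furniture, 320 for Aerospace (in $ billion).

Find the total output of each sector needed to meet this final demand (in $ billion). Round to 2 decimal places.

x_1 = 763.91, x_2 = 684.96, x_3 = 617.67

I − A =
  [   0.65    -0.25    -0.30]
  [  -0.25     0.60     0.00]
  [  -0.30    -0.10     1.00]
Cofactors of I−A, C_ij = (−1)^(i+j)·(minor ij) (rows/columns in the sector order above):
  C_11 = (0.60)(1.00) − (0.00)(-0.10) = 0.6000
  C_12 = −[(-0.25)(1.00) − (0.00)(-0.30)] = 0.2500
  C_13 = (-0.25)(-0.10) − (0.60)(-0.30) = 0.2050
  C_21 = −[(-0.25)(1.00) − (-0.30)(-0.10)] = 0.2800
  C_22 = (0.65)(1.00) − (-0.30)(-0.30) = 0.5600
  C_23 = −[(0.65)(-0.10) − (-0.25)(-0.30)] = 0.1400
  C_31 = (-0.25)(0.00) − (-0.30)(0.60) = 0.1800
  C_32 = −[(0.65)(0.00) − (-0.30)(-0.25)] = 0.0750
  C_33 = (0.65)(0.60) − (-0.25)(-0.25) = 0.3275
det(I−A) = Σ_j (I−A)_1j·C_1j = (0.65)(0.6000) + (-0.25)(0.2500) + (-0.30)(0.2050) = 0.2660
adj(I−A) = Cᵀ =
  [ 0.6000   0.2800   0.1800]
  [ 0.2500   0.5600   0.0750]
  [ 0.2050   0.1400   0.3275]
(I − A)⁻¹ = adj(I−A) / det(I−A) ≈
  [   2.2556     1.0526     0.6767]
  [   0.9398     2.1053     0.2820]
  [   0.7707     0.5263     1.2312]
x = (I − A)⁻¹ d = adj(I−A)·d / det(I−A), with det(I−A) = 0.2660:
  x_1 = (0.6000·140 + 0.2800·220 + 0.1800·320) / 0.2660 = 203.20 / 0.2660 ≈ 763.91
  x_2 = (0.2500·140 + 0.5600·220 + 0.0750·320) / 0.2660 = 182.20 / 0.2660 ≈ 684.96
  x_3 = (0.2050·140 + 0.1400·220 + 0.3275·320) / 0.2660 = 164.30 / 0.2660 ≈ 617.67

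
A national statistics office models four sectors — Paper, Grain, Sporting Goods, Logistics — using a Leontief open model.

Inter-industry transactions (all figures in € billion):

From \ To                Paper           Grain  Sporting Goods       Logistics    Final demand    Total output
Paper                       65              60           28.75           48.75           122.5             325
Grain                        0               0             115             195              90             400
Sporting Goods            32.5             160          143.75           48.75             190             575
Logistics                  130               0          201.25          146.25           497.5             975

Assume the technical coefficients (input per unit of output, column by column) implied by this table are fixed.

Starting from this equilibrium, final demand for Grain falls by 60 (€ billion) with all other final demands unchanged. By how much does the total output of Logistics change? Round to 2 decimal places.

Technical coefficients a_ij = z_ij / X_j:
  a_PP = 65/325 = 0.20, a_GP = 0/325 = 0.00, a_SP = 32.5/325 = 0.10, a_LP = 130/325 = 0.40
  a_PG = 60/400 = 0.15, a_GG = 0/400 = 0.00, a_SG = 160/400 = 0.40, a_LG = 0/400 = 0.00
  a_PS = 28.75/575 = 0.05, a_GS = 115/575 = 0.20, a_SS = 143.75/575 = 0.25, a_LS = 201.25/575 = 0.35
  a_PL = 48.75/975 = 0.05, a_GL = 195/975 = 0.20, a_SL = 48.75/975 = 0.05, a_LL = 146.25/975 = 0.15
I − A =
  [   0.80    -0.15    -0.05    -0.05]
  [   0.00     1.00    -0.20    -0.20]
  [  -0.10    -0.40     0.75    -0.05]
  [  -0.40     0.00    -0.35     0.85]
Compute the cofactors C_ij = (−1)^(i+j)·(3×3 minor ij) of I−A; the adjugate is their transpose:
adj(I−A) = Cᵀ =
  [ 0.52400   0.11700   0.09600   0.06400]
  [ 0.08800   0.47400   0.19200   0.12800]
  [ 0.13700   0.27975   0.64800   0.11200]
  [ 0.30300   0.17025   0.31200   0.52800]
det(I−A) = Σ_j (I−A)_1j·C_1j = (0.80)(0.52400) + (-0.15)(0.08800) + (-0.05)(0.13700) + (-0.05)(0.30300) = 0.3840
(I − A)⁻¹ = adj(I−A) / det(I−A) ≈
  [   1.3646     0.3047     0.2500     0.1667]
  [   0.2292     1.2344     0.5000     0.3333]
  [   0.3568     0.7285     1.6875     0.2917]
  [   0.7891     0.4434     0.8125     1.3750]
Δx = (I − A)⁻¹ Δd with Δd having -60 in the Grain component and 0 elsewhere.
So Δx_L = L_LG · (-60), where L_LG = adj(I−A)_LG / det(I−A) = 0.17025 / 0.3840.
Δx_L = 0.17025 × (-60) / 0.3840 = -10.215 / 0.3840 ≈ -26.60.

Δx_L = -26.60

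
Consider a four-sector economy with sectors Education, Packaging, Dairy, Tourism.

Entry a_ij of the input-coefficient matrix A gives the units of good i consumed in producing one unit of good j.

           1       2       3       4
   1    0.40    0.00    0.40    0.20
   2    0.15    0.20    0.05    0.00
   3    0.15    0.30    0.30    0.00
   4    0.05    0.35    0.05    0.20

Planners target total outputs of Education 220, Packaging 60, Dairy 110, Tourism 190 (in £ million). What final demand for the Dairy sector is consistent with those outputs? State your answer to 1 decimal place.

d_3 = 26.0

I − A =
  [   0.60     0.00    -0.40    -0.20]
  [  -0.15     0.80    -0.05     0.00]
  [  -0.15    -0.30     0.70     0.00]
  [  -0.05    -0.35    -0.05     0.80]
d = (I − A) x:
  d_1 = (+0.60)·220 + (+0.00)·60 + (-0.40)·110 + (-0.20)·190 = 50.0
  d_2 = (-0.15)·220 + (+0.80)·60 + (-0.05)·110 + (+0.00)·190 = 9.5
  d_3 = (-0.15)·220 + (-0.30)·60 + (+0.70)·110 + (+0.00)·190 = 26.0
  d_4 = (-0.05)·220 + (-0.35)·60 + (-0.05)·110 + (+0.80)·190 = 114.5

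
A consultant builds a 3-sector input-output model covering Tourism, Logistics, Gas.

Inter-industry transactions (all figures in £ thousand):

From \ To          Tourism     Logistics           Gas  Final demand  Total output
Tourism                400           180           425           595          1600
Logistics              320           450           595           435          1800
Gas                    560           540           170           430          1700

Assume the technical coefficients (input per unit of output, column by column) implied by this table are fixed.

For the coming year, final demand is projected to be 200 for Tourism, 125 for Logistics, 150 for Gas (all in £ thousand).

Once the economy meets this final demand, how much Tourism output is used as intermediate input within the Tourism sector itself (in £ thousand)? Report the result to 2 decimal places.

z_TT = 132.65

Technical coefficients a_ij = z_ij / X_j:
  a_TT = 400/1600 = 0.25, a_LT = 320/1600 = 0.20, a_GT = 560/1600 = 0.35
  a_TL = 180/1800 = 0.10, a_LL = 450/1800 = 0.25, a_GL = 540/1800 = 0.30
  a_TG = 425/1700 = 0.25, a_LG = 595/1700 = 0.35, a_GG = 170/1700 = 0.10
I − A =
  [   0.75    -0.10    -0.25]
  [  -0.20     0.75    -0.35]
  [  -0.35    -0.30     0.90]
Cofactors of I−A, C_ij = (−1)^(i+j)·(minor ij) (rows/columns in the sector order above):
  C_11 = (0.75)(0.90) − (-0.35)(-0.30) = 0.5700
  C_12 = −[(-0.20)(0.90) − (-0.35)(-0.35)] = 0.3025
  C_13 = (-0.20)(-0.30) − (0.75)(-0.35) = 0.3225
  C_21 = −[(-0.10)(0.90) − (-0.25)(-0.30)] = 0.1650
  C_22 = (0.75)(0.90) − (-0.25)(-0.35) = 0.5875
  C_23 = −[(0.75)(-0.30) − (-0.10)(-0.35)] = 0.2600
  C_31 = (-0.10)(-0.35) − (-0.25)(0.75) = 0.2225
  C_32 = −[(0.75)(-0.35) − (-0.25)(-0.20)] = 0.3125
  C_33 = (0.75)(0.75) − (-0.10)(-0.20) = 0.5425
det(I−A) = Σ_j (I−A)_1j·C_1j = (0.75)(0.5700) + (-0.10)(0.3025) + (-0.25)(0.3225) = 0.316625
adj(I−A) = Cᵀ =
  [ 0.5700   0.1650   0.2225]
  [ 0.3025   0.5875   0.3125]
  [ 0.3225   0.2600   0.5425]
(I − A)⁻¹ = adj(I−A) / det(I−A) ≈
  [   1.8002     0.5211     0.7027]
  [   0.9554     1.8555     0.9870]
  [   1.0186     0.8212     1.7134]
First solve x = (I − A)⁻¹ d = adj(I−A)·d / det(I−A); in particular x_T = (0.5700·200 + 0.1650·125 + 0.2225·150) / 0.316625 = 168.00 / 0.316625 ≈ 530.5961.
Intermediate flow from T to T: z_TT = a_TT · x_T = 0.25 × 168.00 / 0.316625 = 42.00 / 0.316625 ≈ 132.65.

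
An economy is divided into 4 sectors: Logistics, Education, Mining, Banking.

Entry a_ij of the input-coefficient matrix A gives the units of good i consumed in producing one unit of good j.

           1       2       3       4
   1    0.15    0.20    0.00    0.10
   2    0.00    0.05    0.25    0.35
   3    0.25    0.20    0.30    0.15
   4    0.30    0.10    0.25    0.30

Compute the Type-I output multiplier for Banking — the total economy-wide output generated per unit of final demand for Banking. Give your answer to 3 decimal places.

I − A =
  [   0.85    -0.20     0.00    -0.10]
  [   0.00     0.95    -0.25    -0.35]
  [  -0.25    -0.20     0.70    -0.15]
  [  -0.30    -0.10    -0.25     0.70]
Compute the cofactors C_ij = (−1)^(i+j)·(3×3 minor ij) of I−A; the adjugate is their transpose:
adj(I−A) = Cᵀ =
  [ 0.349125   0.102500   0.078750   0.118000]
  [ 0.150375   0.357375   0.215625   0.246375]
  [ 0.221250   0.172250   0.486000   0.221875]
  [ 0.250125   0.156500   0.238125   0.510250]
det(I−A) = Σ_j (I−A)_1j·C_1j = (0.85)(0.349125) + (-0.20)(0.150375) + (0.00)(0.221250) + (-0.10)(0.250125) = 0.24166875
(I − A)⁻¹ = adj(I−A) / det(I−A) ≈
  [   1.4446     0.4241     0.3259     0.4883]
  [   0.6222     1.4788     0.8922     1.0195]
  [   0.9155     0.7128     2.0110     0.9181]
  [   1.0350     0.6476     0.9853     2.1114]
The output multiplier for sector j is the column-j sum of the Leontief inverse (I − A)⁻¹ = adj(I−A) / det(I−A).
Column 4 of adj(I−A): (0.118000, 0.246375, 0.221875, 0.510250); det(I−A) = 0.24166875.
m_4 = (0.118000 + 0.246375 + 0.221875 + 0.510250) / 0.24166875 = 1.0965 / 0.24166875 ≈ 4.537.

m_4 = 4.537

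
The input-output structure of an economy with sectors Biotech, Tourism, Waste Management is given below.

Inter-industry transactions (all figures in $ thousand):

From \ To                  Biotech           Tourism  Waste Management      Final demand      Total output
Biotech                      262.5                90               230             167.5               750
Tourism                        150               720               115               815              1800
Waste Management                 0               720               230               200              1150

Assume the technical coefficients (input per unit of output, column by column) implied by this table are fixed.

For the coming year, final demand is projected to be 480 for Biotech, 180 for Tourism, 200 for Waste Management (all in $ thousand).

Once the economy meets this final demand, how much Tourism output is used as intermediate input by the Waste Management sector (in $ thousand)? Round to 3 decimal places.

z_23 = 61.527

Technical coefficients a_ij = z_ij / X_j:
  a_11 = 262.5/750 = 0.35, a_21 = 150/750 = 0.20, a_31 = 0/750 = 0.00
  a_12 = 90/1800 = 0.05, a_22 = 720/1800 = 0.40, a_32 = 720/1800 = 0.40
  a_13 = 230/1150 = 0.20, a_23 = 115/1150 = 0.10, a_33 = 230/1150 = 0.20
I − A =
  [   0.65    -0.05    -0.20]
  [  -0.20     0.60    -0.10]
  [   0.00    -0.40     0.80]
Cofactors of I−A, C_ij = (−1)^(i+j)·(minor ij) (rows/columns in the sector order above):
  C_11 = (0.60)(0.80) − (-0.10)(-0.40) = 0.4400
  C_12 = −[(-0.20)(0.80) − (-0.10)(0.00)] = 0.1600
  C_13 = (-0.20)(-0.40) − (0.60)(0.00) = 0.0800
  C_21 = −[(-0.05)(0.80) − (-0.20)(-0.40)] = 0.1200
  C_22 = (0.65)(0.80) − (-0.20)(0.00) = 0.5200
  C_23 = −[(0.65)(-0.40) − (-0.05)(0.00)] = 0.2600
  C_31 = (-0.05)(-0.10) − (-0.20)(0.60) = 0.1250
  C_32 = −[(0.65)(-0.10) − (-0.20)(-0.20)] = 0.1050
  C_33 = (0.65)(0.60) − (-0.05)(-0.20) = 0.3800
det(I−A) = Σ_j (I−A)_1j·C_1j = (0.65)(0.4400) + (-0.05)(0.1600) + (-0.20)(0.0800) = 0.2620
adj(I−A) = Cᵀ =
  [ 0.4400   0.1200   0.1250]
  [ 0.1600   0.5200   0.1050]
  [ 0.0800   0.2600   0.3800]
(I − A)⁻¹ = adj(I−A) / det(I−A) ≈
  [   1.6794     0.4580     0.4771]
  [   0.6107     1.9847     0.4008]
  [   0.3053     0.9924     1.4504]
First solve x = (I − A)⁻¹ d = adj(I−A)·d / det(I−A); in particular x_3 = (0.0800·480 + 0.2600·180 + 0.3800·200) / 0.2620 = 161.20 / 0.2620 ≈ 615.26718.
Intermediate flow from 2 to 3: z_23 = a_23 · x_3 = 0.10 × 161.20 / 0.2620 = 16.12 / 0.2620 ≈ 61.527.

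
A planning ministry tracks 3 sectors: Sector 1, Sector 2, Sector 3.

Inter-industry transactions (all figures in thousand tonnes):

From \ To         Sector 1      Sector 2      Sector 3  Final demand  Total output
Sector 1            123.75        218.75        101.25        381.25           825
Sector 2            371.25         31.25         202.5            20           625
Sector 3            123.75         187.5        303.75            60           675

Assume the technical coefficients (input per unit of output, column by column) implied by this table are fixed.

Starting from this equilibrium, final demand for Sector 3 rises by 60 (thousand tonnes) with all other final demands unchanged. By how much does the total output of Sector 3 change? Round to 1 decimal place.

Δx_3 = 174.4

Technical coefficients a_ij = z_ij / X_j:
  a_11 = 123.75/825 = 0.15, a_21 = 371.25/825 = 0.45, a_31 = 123.75/825 = 0.15
  a_12 = 218.75/625 = 0.35, a_22 = 31.25/625 = 0.05, a_32 = 187.5/625 = 0.30
  a_13 = 101.25/675 = 0.15, a_23 = 202.5/675 = 0.30, a_33 = 303.75/675 = 0.45
I − A =
  [   0.85    -0.35    -0.15]
  [  -0.45     0.95    -0.30]
  [  -0.15    -0.30     0.55]
Cofactors of I−A, C_ij = (−1)^(i+j)·(minor ij) (rows/columns in the sector order above):
  C_11 = (0.95)(0.55) − (-0.30)(-0.30) = 0.4325
  C_12 = −[(-0.45)(0.55) − (-0.30)(-0.15)] = 0.2925
  C_13 = (-0.45)(-0.30) − (0.95)(-0.15) = 0.2775
  C_21 = −[(-0.35)(0.55) − (-0.15)(-0.30)] = 0.2375
  C_22 = (0.85)(0.55) − (-0.15)(-0.15) = 0.4450
  C_23 = −[(0.85)(-0.30) − (-0.35)(-0.15)] = 0.3075
  C_31 = (-0.35)(-0.30) − (-0.15)(0.95) = 0.2475
  C_32 = −[(0.85)(-0.30) − (-0.15)(-0.45)] = 0.3225
  C_33 = (0.85)(0.95) − (-0.35)(-0.45) = 0.6500
det(I−A) = Σ_j (I−A)_1j·C_1j = (0.85)(0.4325) + (-0.35)(0.2925) + (-0.15)(0.2775) = 0.223625
adj(I−A) = Cᵀ =
  [ 0.4325   0.2375   0.2475]
  [ 0.2925   0.4450   0.3225]
  [ 0.2775   0.3075   0.6500]
(I − A)⁻¹ = adj(I−A) / det(I−A) ≈
  [   1.9340     1.0620     1.1068]
  [   1.3080     1.9899     1.4421]
  [   1.2409     1.3751     2.9067]
Δx = (I − A)⁻¹ Δd with Δd having +60 in the Sector 3 component and 0 elsewhere.
So Δx_3 = L_33 · (+60), where L_33 = adj(I−A)_33 / det(I−A) = 0.6500 / 0.223625.
Δx_3 = 0.6500 × (+60) / 0.223625 = 39.00 / 0.223625 ≈ 174.4.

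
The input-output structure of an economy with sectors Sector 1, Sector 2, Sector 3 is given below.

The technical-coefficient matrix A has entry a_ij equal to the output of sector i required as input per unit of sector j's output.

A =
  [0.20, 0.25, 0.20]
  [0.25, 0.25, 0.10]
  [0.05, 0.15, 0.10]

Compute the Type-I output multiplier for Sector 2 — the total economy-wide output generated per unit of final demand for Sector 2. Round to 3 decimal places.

I − A =
  [   0.80    -0.25    -0.20]
  [  -0.25     0.75    -0.10]
  [  -0.05    -0.15     0.90]
Cofactors of I−A, C_ij = (−1)^(i+j)·(minor ij) (rows/columns in the sector order above):
  C_11 = (0.75)(0.90) − (-0.10)(-0.15) = 0.6600
  C_12 = −[(-0.25)(0.90) − (-0.10)(-0.05)] = 0.2300
  C_13 = (-0.25)(-0.15) − (0.75)(-0.05) = 0.0750
  C_21 = −[(-0.25)(0.90) − (-0.20)(-0.15)] = 0.2550
  C_22 = (0.80)(0.90) − (-0.20)(-0.05) = 0.7100
  C_23 = −[(0.80)(-0.15) − (-0.25)(-0.05)] = 0.1325
  C_31 = (-0.25)(-0.10) − (-0.20)(0.75) = 0.1750
  C_32 = −[(0.80)(-0.10) − (-0.20)(-0.25)] = 0.1300
  C_33 = (0.80)(0.75) − (-0.25)(-0.25) = 0.5375
det(I−A) = Σ_j (I−A)_1j·C_1j = (0.80)(0.6600) + (-0.25)(0.2300) + (-0.20)(0.0750) = 0.4555
adj(I−A) = Cᵀ =
  [ 0.6600   0.2550   0.1750]
  [ 0.2300   0.7100   0.1300]
  [ 0.0750   0.1325   0.5375]
(I − A)⁻¹ = adj(I−A) / det(I−A) ≈
  [   1.4490     0.5598     0.3842]
  [   0.5049     1.5587     0.2854]
  [   0.1647     0.2909     1.1800]
The output multiplier for sector j is the column-j sum of the Leontief inverse (I − A)⁻¹ = adj(I−A) / det(I−A).
Column 2 of adj(I−A): (0.2550, 0.7100, 0.1325); det(I−A) = 0.4555.
m_2 = (0.2550 + 0.7100 + 0.1325) / 0.4555 = 1.0975 / 0.4555 ≈ 2.409.

m_2 = 2.409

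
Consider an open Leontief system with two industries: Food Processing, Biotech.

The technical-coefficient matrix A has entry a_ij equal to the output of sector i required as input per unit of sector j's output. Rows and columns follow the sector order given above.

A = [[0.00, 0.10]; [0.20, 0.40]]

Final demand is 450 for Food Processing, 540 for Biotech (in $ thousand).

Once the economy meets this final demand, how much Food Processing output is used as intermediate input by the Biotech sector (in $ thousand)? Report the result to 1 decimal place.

z_FB = 108.6

I − A =
  [   1.00    -0.10]
  [  -0.20     0.60]
det(I−A) = (1.00)(0.60) − (-0.10)(-0.20) = 0.5800
adj(I−A) = [[0.60, 0.10], [0.20, 1.00]]
(I − A)⁻¹ = adj(I−A) / det(I−A) ≈
  [   1.0345     0.1724]
  [   0.3448     1.7241]
First solve x = (I − A)⁻¹ d = adj(I−A)·d / det(I−A); in particular x_B = (0.20·450 + 1.00·540) / 0.5800 = 630.00 / 0.5800 ≈ 1086.207.
Intermediate flow from F to B: z_FB = a_FB · x_B = 0.10 × 630.00 / 0.5800 = 63.00 / 0.5800 ≈ 108.6.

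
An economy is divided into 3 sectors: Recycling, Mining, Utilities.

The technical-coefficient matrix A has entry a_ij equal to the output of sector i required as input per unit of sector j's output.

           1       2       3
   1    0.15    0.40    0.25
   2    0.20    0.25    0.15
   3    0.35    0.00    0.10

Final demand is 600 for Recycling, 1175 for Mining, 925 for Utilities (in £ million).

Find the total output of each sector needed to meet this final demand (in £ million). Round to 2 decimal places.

x_1 = 2546.07, x_2 = 2649.20, x_3 = 2017.92

I − A =
  [   0.85    -0.40    -0.25]
  [  -0.20     0.75    -0.15]
  [  -0.35     0.00     0.90]
Cofactors of I−A, C_ij = (−1)^(i+j)·(minor ij) (rows/columns in the sector order above):
  C_11 = (0.75)(0.90) − (-0.15)(0.00) = 0.6750
  C_12 = −[(-0.20)(0.90) − (-0.15)(-0.35)] = 0.2325
  C_13 = (-0.20)(0.00) − (0.75)(-0.35) = 0.2625
  C_21 = −[(-0.40)(0.90) − (-0.25)(0.00)] = 0.3600
  C_22 = (0.85)(0.90) − (-0.25)(-0.35) = 0.6775
  C_23 = −[(0.85)(0.00) − (-0.40)(-0.35)] = 0.1400
  C_31 = (-0.40)(-0.15) − (-0.25)(0.75) = 0.2475
  C_32 = −[(0.85)(-0.15) − (-0.25)(-0.20)] = 0.1775
  C_33 = (0.85)(0.75) − (-0.40)(-0.20) = 0.5575
det(I−A) = Σ_j (I−A)_1j·C_1j = (0.85)(0.6750) + (-0.40)(0.2325) + (-0.25)(0.2625) = 0.415125
adj(I−A) = Cᵀ =
  [ 0.6750   0.3600   0.2475]
  [ 0.2325   0.6775   0.1775]
  [ 0.2625   0.1400   0.5575]
(I − A)⁻¹ = adj(I−A) / det(I−A) ≈
  [   1.6260     0.8672     0.5962]
  [   0.5601     1.6320     0.4276]
  [   0.6323     0.3372     1.3430]
x = (I − A)⁻¹ d = adj(I−A)·d / det(I−A), with det(I−A) = 0.415125:
  x_1 = (0.6750·600 + 0.3600·1175 + 0.2475·925) / 0.415125 = 1056.9375 / 0.415125 ≈ 2546.07
  x_2 = (0.2325·600 + 0.6775·1175 + 0.1775·925) / 0.415125 = 1099.75 / 0.415125 ≈ 2649.20
  x_3 = (0.2625·600 + 0.1400·1175 + 0.5575·925) / 0.415125 = 837.6875 / 0.415125 ≈ 2017.92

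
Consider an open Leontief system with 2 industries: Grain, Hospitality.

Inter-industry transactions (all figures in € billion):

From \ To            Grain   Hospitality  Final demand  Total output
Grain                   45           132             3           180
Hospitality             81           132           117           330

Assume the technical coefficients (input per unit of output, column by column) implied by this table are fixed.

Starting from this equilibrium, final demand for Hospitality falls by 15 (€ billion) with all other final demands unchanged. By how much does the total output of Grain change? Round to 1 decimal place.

Δx_G = -22.2

Technical coefficients a_ij = z_ij / X_j:
  a_GG = 45/180 = 0.25, a_HG = 81/180 = 0.45
  a_GH = 132/330 = 0.40, a_HH = 132/330 = 0.40
I − A =
  [   0.75    -0.40]
  [  -0.45     0.60]
det(I−A) = (0.75)(0.60) − (-0.40)(-0.45) = 0.2700
adj(I−A) = [[0.60, 0.40], [0.45, 0.75]]
(I − A)⁻¹ = adj(I−A) / det(I−A) ≈
  [   2.2222     1.4815]
  [   1.6667     2.7778]
Δx = (I − A)⁻¹ Δd with Δd having -15 in the Hospitality component and 0 elsewhere.
So Δx_G = L_GH · (-15), where L_GH = adj(I−A)_GH / det(I−A) = 0.40 / 0.2700.
Δx_G = 0.40 × (-15) / 0.2700 = -6.00 / 0.2700 ≈ -22.2.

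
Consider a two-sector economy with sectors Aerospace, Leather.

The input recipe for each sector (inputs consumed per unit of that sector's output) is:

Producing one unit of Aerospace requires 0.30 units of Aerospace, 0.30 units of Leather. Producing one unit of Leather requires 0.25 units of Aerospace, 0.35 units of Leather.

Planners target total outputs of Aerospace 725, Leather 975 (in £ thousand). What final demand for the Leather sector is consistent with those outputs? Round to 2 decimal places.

d_2 = 416.25

I − A =
  [   0.70    -0.25]
  [  -0.30     0.65]
d = (I − A) x:
  d_1 = (+0.70)·725 + (-0.25)·975 = 263.75
  d_2 = (-0.30)·725 + (+0.65)·975 = 416.25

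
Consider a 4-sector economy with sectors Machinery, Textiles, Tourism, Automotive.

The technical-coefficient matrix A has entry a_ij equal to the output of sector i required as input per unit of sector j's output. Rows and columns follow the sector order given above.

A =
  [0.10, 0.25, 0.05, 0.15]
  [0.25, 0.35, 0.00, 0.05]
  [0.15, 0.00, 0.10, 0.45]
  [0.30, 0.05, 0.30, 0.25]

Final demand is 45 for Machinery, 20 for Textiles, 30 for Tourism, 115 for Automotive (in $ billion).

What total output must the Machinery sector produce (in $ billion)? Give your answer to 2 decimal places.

x_1 = 141.56

I − A =
  [   0.90    -0.25    -0.05    -0.15]
  [  -0.25     0.65     0.00    -0.05]
  [  -0.15     0.00     0.90    -0.45]
  [  -0.30    -0.05    -0.30     0.75]
Compute the cofactors C_ij = (−1)^(i+j)·(3×3 minor ij) of I−A; the adjugate is their transpose:
adj(I−A) = Cᵀ =
  [ 0.348750   0.142875   0.057250   0.113625]
  [ 0.150750   0.426375   0.034875   0.079500]
  [ 0.166125   0.083250   0.354750   0.251625]
  [ 0.216000   0.118875   0.167125   0.465375]
det(I−A) = Σ_j (I−A)_1j·C_1j = (0.90)(0.348750) + (-0.25)(0.150750) + (-0.05)(0.166125) + (-0.15)(0.216000) = 0.23548125
(I − A)⁻¹ = adj(I−A) / det(I−A) ≈
  [   1.4810     0.6067     0.2431     0.4825]
  [   0.6402     1.8107     0.1481     0.3376]
  [   0.7055     0.3535     1.5065     1.0686]
  [   0.9173     0.5048     0.7097     1.9763]
x = (I − A)⁻¹ d = adj(I−A)·d / det(I−A), with det(I−A) = 0.23548125:
  x_1 = (0.348750·45 + 0.142875·20 + 0.057250·30 + 0.113625·115) / 0.23548125 = 33.335625 / 0.23548125 ≈ 141.56
  x_2 = (0.150750·45 + 0.426375·20 + 0.034875·30 + 0.079500·115) / 0.23548125 = 25.50 / 0.23548125 ≈ 108.29
  x_3 = (0.166125·45 + 0.083250·20 + 0.354750·30 + 0.251625·115) / 0.23548125 = 48.72 / 0.23548125 ≈ 206.90
  x_4 = (0.216000·45 + 0.118875·20 + 0.167125·30 + 0.465375·115) / 0.23548125 = 70.629375 / 0.23548125 ≈ 299.94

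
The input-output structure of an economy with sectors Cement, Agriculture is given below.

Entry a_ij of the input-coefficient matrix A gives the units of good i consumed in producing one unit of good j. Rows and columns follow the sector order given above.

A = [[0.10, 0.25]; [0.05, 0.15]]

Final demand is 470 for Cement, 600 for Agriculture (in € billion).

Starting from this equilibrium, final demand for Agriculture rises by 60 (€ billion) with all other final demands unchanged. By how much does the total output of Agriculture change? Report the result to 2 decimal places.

Δx_2 = 71.76

I − A =
  [   0.90    -0.25]
  [  -0.05     0.85]
det(I−A) = (0.90)(0.85) − (-0.25)(-0.05) = 0.7525
adj(I−A) = [[0.85, 0.25], [0.05, 0.90]]
(I − A)⁻¹ = adj(I−A) / det(I−A) ≈
  [   1.1296     0.3322]
  [   0.0664     1.1960]
Δx = (I − A)⁻¹ Δd with Δd having +60 in the Agriculture component and 0 elsewhere.
So Δx_2 = L_22 · (+60), where L_22 = adj(I−A)_22 / det(I−A) = 0.90 / 0.7525.
Δx_2 = 0.90 × (+60) / 0.7525 = 54.00 / 0.7525 ≈ 71.76.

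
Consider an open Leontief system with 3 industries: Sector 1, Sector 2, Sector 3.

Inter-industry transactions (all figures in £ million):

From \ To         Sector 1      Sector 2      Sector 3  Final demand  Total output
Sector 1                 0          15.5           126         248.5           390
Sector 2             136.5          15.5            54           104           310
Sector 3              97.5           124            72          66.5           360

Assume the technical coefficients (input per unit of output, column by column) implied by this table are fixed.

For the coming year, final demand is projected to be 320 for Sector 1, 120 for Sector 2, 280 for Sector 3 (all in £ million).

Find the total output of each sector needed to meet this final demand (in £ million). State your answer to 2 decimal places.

x_1 = 617.39, x_2 = 477.17, x_3 = 781.52

Technical coefficients a_ij = z_ij / X_j:
  a_11 = 0/390 = 0.00, a_21 = 136.5/390 = 0.35, a_31 = 97.5/390 = 0.25
  a_12 = 15.5/310 = 0.05, a_22 = 15.5/310 = 0.05, a_32 = 124/310 = 0.40
  a_13 = 126/360 = 0.35, a_23 = 54/360 = 0.15, a_33 = 72/360 = 0.20
I − A =
  [   1.00    -0.05    -0.35]
  [  -0.35     0.95    -0.15]
  [  -0.25    -0.40     0.80]
Cofactors of I−A, C_ij = (−1)^(i+j)·(minor ij) (rows/columns in the sector order above):
  C_11 = (0.95)(0.80) − (-0.15)(-0.40) = 0.7000
  C_12 = −[(-0.35)(0.80) − (-0.15)(-0.25)] = 0.3175
  C_13 = (-0.35)(-0.40) − (0.95)(-0.25) = 0.3775
  C_21 = −[(-0.05)(0.80) − (-0.35)(-0.40)] = 0.1800
  C_22 = (1.00)(0.80) − (-0.35)(-0.25) = 0.7125
  C_23 = −[(1.00)(-0.40) − (-0.05)(-0.25)] = 0.4125
  C_31 = (-0.05)(-0.15) − (-0.35)(0.95) = 0.3400
  C_32 = −[(1.00)(-0.15) − (-0.35)(-0.35)] = 0.2725
  C_33 = (1.00)(0.95) − (-0.05)(-0.35) = 0.9325
det(I−A) = Σ_j (I−A)_1j·C_1j = (1.00)(0.7000) + (-0.05)(0.3175) + (-0.35)(0.3775) = 0.5520
adj(I−A) = Cᵀ =
  [ 0.7000   0.1800   0.3400]
  [ 0.3175   0.7125   0.2725]
  [ 0.3775   0.4125   0.9325]
(I − A)⁻¹ = adj(I−A) / det(I−A) ≈
  [   1.2681     0.3261     0.6159]
  [   0.5752     1.2908     0.4937]
  [   0.6839     0.7473     1.6893]
x = (I − A)⁻¹ d = adj(I−A)·d / det(I−A), with det(I−A) = 0.5520:
  x_1 = (0.7000·320 + 0.1800·120 + 0.3400·280) / 0.5520 = 340.80 / 0.5520 ≈ 617.39
  x_2 = (0.3175·320 + 0.7125·120 + 0.2725·280) / 0.5520 = 263.40 / 0.5520 ≈ 477.17
  x_3 = (0.3775·320 + 0.4125·120 + 0.9325·280) / 0.5520 = 431.40 / 0.5520 ≈ 781.52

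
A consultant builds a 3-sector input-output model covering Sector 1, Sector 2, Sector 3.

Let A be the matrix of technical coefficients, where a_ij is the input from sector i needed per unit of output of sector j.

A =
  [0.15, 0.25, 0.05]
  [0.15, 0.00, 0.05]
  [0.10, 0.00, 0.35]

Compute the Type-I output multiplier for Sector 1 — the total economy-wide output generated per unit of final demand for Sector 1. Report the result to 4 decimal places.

m_1 = 1.6335

I − A =
  [   0.85    -0.25    -0.05]
  [  -0.15     1.00    -0.05]
  [  -0.10     0.00     0.65]
Cofactors of I−A, C_ij = (−1)^(i+j)·(minor ij) (rows/columns in the sector order above):
  C_11 = (1.00)(0.65) − (-0.05)(0.00) = 0.6500
  C_12 = −[(-0.15)(0.65) − (-0.05)(-0.10)] = 0.1025
  C_13 = (-0.15)(0.00) − (1.00)(-0.10) = 0.1000
  C_21 = −[(-0.25)(0.65) − (-0.05)(0.00)] = 0.1625
  C_22 = (0.85)(0.65) − (-0.05)(-0.10) = 0.5475
  C_23 = −[(0.85)(0.00) − (-0.25)(-0.10)] = 0.0250
  C_31 = (-0.25)(-0.05) − (-0.05)(1.00) = 0.0625
  C_32 = −[(0.85)(-0.05) − (-0.05)(-0.15)] = 0.0500
  C_33 = (0.85)(1.00) − (-0.25)(-0.15) = 0.8125
det(I−A) = Σ_j (I−A)_1j·C_1j = (0.85)(0.6500) + (-0.25)(0.1025) + (-0.05)(0.1000) = 0.521875
adj(I−A) = Cᵀ =
  [ 0.6500   0.1625   0.0625]
  [ 0.1025   0.5475   0.0500]
  [ 0.1000   0.0250   0.8125]
(I − A)⁻¹ = adj(I−A) / det(I−A) ≈
  [   1.24551     0.31138     0.11976]
  [   0.19641     1.04910     0.09581]
  [   0.19162     0.04790     1.55689]
The output multiplier for sector j is the column-j sum of the Leontief inverse (I − A)⁻¹ = adj(I−A) / det(I−A).
Column 1 of adj(I−A): (0.6500, 0.1025, 0.1000); det(I−A) = 0.521875.
m_1 = (0.6500 + 0.1025 + 0.1000) / 0.521875 = 0.8525 / 0.521875 ≈ 1.6335.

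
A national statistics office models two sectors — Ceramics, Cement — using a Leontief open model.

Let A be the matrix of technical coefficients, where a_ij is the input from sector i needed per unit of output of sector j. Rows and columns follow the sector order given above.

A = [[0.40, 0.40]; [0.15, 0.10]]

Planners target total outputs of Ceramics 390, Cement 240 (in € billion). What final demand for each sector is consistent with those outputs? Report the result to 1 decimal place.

I − A =
  [   0.60    -0.40]
  [  -0.15     0.90]
d = (I − A) x:
  d_1 = (+0.60)·390 + (-0.40)·240 = 138.0
  d_2 = (-0.15)·390 + (+0.90)·240 = 157.5

d_1 = 138.0, d_2 = 157.5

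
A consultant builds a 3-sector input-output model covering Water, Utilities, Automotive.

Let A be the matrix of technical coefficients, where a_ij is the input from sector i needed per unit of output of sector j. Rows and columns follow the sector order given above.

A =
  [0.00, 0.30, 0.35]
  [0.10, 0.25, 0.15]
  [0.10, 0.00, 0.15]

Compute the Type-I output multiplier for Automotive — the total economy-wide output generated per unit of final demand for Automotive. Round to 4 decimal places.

m_3 = 2.0860

I − A =
  [   1.00    -0.30    -0.35]
  [  -0.10     0.75    -0.15]
  [  -0.10     0.00     0.85]
Cofactors of I−A, C_ij = (−1)^(i+j)·(minor ij) (rows/columns in the sector order above):
  C_11 = (0.75)(0.85) − (-0.15)(0.00) = 0.6375
  C_12 = −[(-0.10)(0.85) − (-0.15)(-0.10)] = 0.1000
  C_13 = (-0.10)(0.00) − (0.75)(-0.10) = 0.0750
  C_21 = −[(-0.30)(0.85) − (-0.35)(0.00)] = 0.2550
  C_22 = (1.00)(0.85) − (-0.35)(-0.10) = 0.8150
  C_23 = −[(1.00)(0.00) − (-0.30)(-0.10)] = 0.0300
  C_31 = (-0.30)(-0.15) − (-0.35)(0.75) = 0.3075
  C_32 = −[(1.00)(-0.15) − (-0.35)(-0.10)] = 0.1850
  C_33 = (1.00)(0.75) − (-0.30)(-0.10) = 0.7200
det(I−A) = Σ_j (I−A)_1j·C_1j = (1.00)(0.6375) + (-0.30)(0.1000) + (-0.35)(0.0750) = 0.58125
adj(I−A) = Cᵀ =
  [ 0.6375   0.2550   0.3075]
  [ 0.1000   0.8150   0.1850]
  [ 0.0750   0.0300   0.7200]
(I − A)⁻¹ = adj(I−A) / det(I−A) ≈
  [   1.09677     0.43871     0.52903]
  [   0.17204     1.40215     0.31828]
  [   0.12903     0.05161     1.23871]
The output multiplier for sector j is the column-j sum of the Leontief inverse (I − A)⁻¹ = adj(I−A) / det(I−A).
Column 3 of adj(I−A): (0.3075, 0.1850, 0.7200); det(I−A) = 0.58125.
m_3 = (0.3075 + 0.1850 + 0.7200) / 0.58125 = 1.2125 / 0.58125 ≈ 2.0860.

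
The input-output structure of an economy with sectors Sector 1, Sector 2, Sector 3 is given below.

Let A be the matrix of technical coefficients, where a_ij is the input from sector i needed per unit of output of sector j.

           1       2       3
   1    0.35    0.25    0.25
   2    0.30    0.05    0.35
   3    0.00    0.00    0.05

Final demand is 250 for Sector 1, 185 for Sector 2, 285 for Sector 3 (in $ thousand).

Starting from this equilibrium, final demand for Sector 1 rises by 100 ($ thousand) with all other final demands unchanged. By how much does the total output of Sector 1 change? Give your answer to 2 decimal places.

Δx_1 = 175.12

I − A =
  [   0.65    -0.25    -0.25]
  [  -0.30     0.95    -0.35]
  [   0.00     0.00     0.95]
Cofactors of I−A, C_ij = (−1)^(i+j)·(minor ij) (rows/columns in the sector order above):
  C_11 = (0.95)(0.95) − (-0.35)(0.00) = 0.9025
  C_12 = −[(-0.30)(0.95) − (-0.35)(0.00)] = 0.2850
  C_13 = (-0.30)(0.00) − (0.95)(0.00) = 0.0000
  C_21 = −[(-0.25)(0.95) − (-0.25)(0.00)] = 0.2375
  C_22 = (0.65)(0.95) − (-0.25)(0.00) = 0.6175
  C_23 = −[(0.65)(0.00) − (-0.25)(0.00)] = 0.0000
  C_31 = (-0.25)(-0.35) − (-0.25)(0.95) = 0.3250
  C_32 = −[(0.65)(-0.35) − (-0.25)(-0.30)] = 0.3025
  C_33 = (0.65)(0.95) − (-0.25)(-0.30) = 0.5425
det(I−A) = Σ_j (I−A)_1j·C_1j = (0.65)(0.9025) + (-0.25)(0.2850) + (-0.25)(0.0000) = 0.515375
adj(I−A) = Cᵀ =
  [ 0.9025   0.2375   0.3250]
  [ 0.2850   0.6175   0.3025]
  [ 0.0000   0.0000   0.5425]
(I − A)⁻¹ = adj(I−A) / det(I−A) ≈
  [   1.7512     0.4608     0.6306]
  [   0.5530     1.1982     0.5870]
  [   0.0000     0.0000     1.0526]
Δx = (I − A)⁻¹ Δd with Δd having +100 in the Sector 1 component and 0 elsewhere.
So Δx_1 = L_11 · (+100), where L_11 = adj(I−A)_11 / det(I−A) = 0.9025 / 0.515375.
Δx_1 = 0.9025 × (+100) / 0.515375 = 90.25 / 0.515375 ≈ 175.12.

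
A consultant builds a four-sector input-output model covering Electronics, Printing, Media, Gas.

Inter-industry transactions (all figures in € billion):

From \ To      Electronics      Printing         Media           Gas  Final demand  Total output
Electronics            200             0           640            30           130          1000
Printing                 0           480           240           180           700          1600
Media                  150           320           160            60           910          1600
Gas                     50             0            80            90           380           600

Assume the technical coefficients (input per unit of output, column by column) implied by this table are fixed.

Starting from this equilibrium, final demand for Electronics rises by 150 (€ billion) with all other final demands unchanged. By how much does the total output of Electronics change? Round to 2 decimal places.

Technical coefficients a_ij = z_ij / X_j:
  a_11 = 200/1000 = 0.20, a_21 = 0/1000 = 0.00, a_31 = 150/1000 = 0.15, a_41 = 50/1000 = 0.05
  a_12 = 0/1600 = 0.00, a_22 = 480/1600 = 0.30, a_32 = 320/1600 = 0.20, a_42 = 0/1600 = 0.00
  a_13 = 640/1600 = 0.40, a_23 = 240/1600 = 0.15, a_33 = 160/1600 = 0.10, a_43 = 80/1600 = 0.05
  a_14 = 30/600 = 0.05, a_24 = 180/600 = 0.30, a_34 = 60/600 = 0.10, a_44 = 90/600 = 0.15
I − A =
  [   0.80     0.00    -0.40    -0.05]
  [   0.00     0.70    -0.15    -0.30]
  [  -0.15    -0.20     0.90    -0.10]
  [  -0.05     0.00    -0.05     0.85]
Compute the cofactors C_ij = (−1)^(i+j)·(3×3 minor ij) of I−A; the adjugate is their transpose:
adj(I−A) = Cᵀ =
  [ 0.503500   0.068500   0.239750   0.082000]
  [ 0.035625   0.552375   0.119625   0.211125]
  [ 0.095750   0.135500   0.474250   0.109250]
  [ 0.035250   0.012000   0.042000   0.438000]
det(I−A) = Σ_j (I−A)_1j·C_1j = (0.80)(0.503500) + (0.00)(0.035625) + (-0.40)(0.095750) + (-0.05)(0.035250) = 0.3627375
(I − A)⁻¹ = adj(I−A) / det(I−A) ≈
  [   1.3881     0.1888     0.6609     0.2261]
  [   0.0982     1.5228     0.3298     0.5820]
  [   0.2640     0.3735     1.3074     0.3012]
  [   0.0972     0.0331     0.1158     1.2075]
Δx = (I − A)⁻¹ Δd with Δd having +150 in the Electronics component and 0 elsewhere.
So Δx_1 = L_11 · (+150), where L_11 = adj(I−A)_11 / det(I−A) = 0.503500 / 0.3627375.
Δx_1 = 0.503500 × (+150) / 0.3627375 = 75.525 / 0.3627375 ≈ 208.21.

Δx_1 = 208.21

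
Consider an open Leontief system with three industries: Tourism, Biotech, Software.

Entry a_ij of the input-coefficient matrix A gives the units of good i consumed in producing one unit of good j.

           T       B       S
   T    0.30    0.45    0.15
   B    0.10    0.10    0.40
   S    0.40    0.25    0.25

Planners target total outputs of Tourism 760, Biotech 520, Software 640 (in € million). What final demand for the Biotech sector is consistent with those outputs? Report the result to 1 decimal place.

d_B = 136.0

I − A =
  [   0.70    -0.45    -0.15]
  [  -0.10     0.90    -0.40]
  [  -0.40    -0.25     0.75]
d = (I − A) x:
  d_T = (+0.70)·760 + (-0.45)·520 + (-0.15)·640 = 202.0
  d_B = (-0.10)·760 + (+0.90)·520 + (-0.40)·640 = 136.0
  d_S = (-0.40)·760 + (-0.25)·520 + (+0.75)·640 = 46.0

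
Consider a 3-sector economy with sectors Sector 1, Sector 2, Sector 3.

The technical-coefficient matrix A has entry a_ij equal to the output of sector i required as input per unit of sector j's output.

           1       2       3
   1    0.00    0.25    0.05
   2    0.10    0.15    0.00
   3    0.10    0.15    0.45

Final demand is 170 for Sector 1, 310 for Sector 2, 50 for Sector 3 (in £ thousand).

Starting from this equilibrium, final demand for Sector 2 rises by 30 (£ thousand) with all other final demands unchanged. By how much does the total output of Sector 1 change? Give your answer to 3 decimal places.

Δx_1 = 9.694

I − A =
  [   1.00    -0.25    -0.05]
  [  -0.10     0.85     0.00]
  [  -0.10    -0.15     0.55]
Cofactors of I−A, C_ij = (−1)^(i+j)·(minor ij) (rows/columns in the sector order above):
  C_11 = (0.85)(0.55) − (0.00)(-0.15) = 0.4675
  C_12 = −[(-0.10)(0.55) − (0.00)(-0.10)] = 0.0550
  C_13 = (-0.10)(-0.15) − (0.85)(-0.10) = 0.1000
  C_21 = −[(-0.25)(0.55) − (-0.05)(-0.15)] = 0.1450
  C_22 = (1.00)(0.55) − (-0.05)(-0.10) = 0.5450
  C_23 = −[(1.00)(-0.15) − (-0.25)(-0.10)] = 0.1750
  C_31 = (-0.25)(0.00) − (-0.05)(0.85) = 0.0425
  C_32 = −[(1.00)(0.00) − (-0.05)(-0.10)] = 0.0050
  C_33 = (1.00)(0.85) − (-0.25)(-0.10) = 0.8250
det(I−A) = Σ_j (I−A)_1j·C_1j = (1.00)(0.4675) + (-0.25)(0.0550) + (-0.05)(0.1000) = 0.44875
adj(I−A) = Cᵀ =
  [ 0.4675   0.1450   0.0425]
  [ 0.0550   0.5450   0.0050]
  [ 0.1000   0.1750   0.8250]
(I − A)⁻¹ = adj(I−A) / det(I−A) ≈
  [   1.0418     0.3231     0.0947]
  [   0.1226     1.2145     0.0111]
  [   0.2228     0.3900     1.8384]
Δx = (I − A)⁻¹ Δd with Δd having +30 in the Sector 2 component and 0 elsewhere.
So Δx_1 = L_12 · (+30), where L_12 = adj(I−A)_12 / det(I−A) = 0.1450 / 0.44875.
Δx_1 = 0.1450 × (+30) / 0.44875 = 4.35 / 0.44875 ≈ 9.694.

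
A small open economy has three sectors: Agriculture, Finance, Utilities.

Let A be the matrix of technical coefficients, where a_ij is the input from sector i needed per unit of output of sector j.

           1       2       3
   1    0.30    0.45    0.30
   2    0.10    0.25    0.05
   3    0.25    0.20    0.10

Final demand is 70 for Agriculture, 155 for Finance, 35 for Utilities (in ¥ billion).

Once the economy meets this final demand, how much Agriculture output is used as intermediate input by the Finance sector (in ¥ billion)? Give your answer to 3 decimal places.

I − A =
  [   0.70    -0.45    -0.30]
  [  -0.10     0.75    -0.05]
  [  -0.25    -0.20     0.90]
Cofactors of I−A, C_ij = (−1)^(i+j)·(minor ij) (rows/columns in the sector order above):
  C_11 = (0.75)(0.90) − (-0.05)(-0.20) = 0.6650
  C_12 = −[(-0.10)(0.90) − (-0.05)(-0.25)] = 0.1025
  C_13 = (-0.10)(-0.20) − (0.75)(-0.25) = 0.2075
  C_21 = −[(-0.45)(0.90) − (-0.30)(-0.20)] = 0.4650
  C_22 = (0.70)(0.90) − (-0.30)(-0.25) = 0.5550
  C_23 = −[(0.70)(-0.20) − (-0.45)(-0.25)] = 0.2525
  C_31 = (-0.45)(-0.05) − (-0.30)(0.75) = 0.2475
  C_32 = −[(0.70)(-0.05) − (-0.30)(-0.10)] = 0.0650
  C_33 = (0.70)(0.75) − (-0.45)(-0.10) = 0.4800
det(I−A) = Σ_j (I−A)_1j·C_1j = (0.70)(0.6650) + (-0.45)(0.1025) + (-0.30)(0.2075) = 0.357125
adj(I−A) = Cᵀ =
  [ 0.6650   0.4650   0.2475]
  [ 0.1025   0.5550   0.0650]
  [ 0.2075   0.2525   0.4800]
(I − A)⁻¹ = adj(I−A) / det(I−A) ≈
  [   1.8621     1.3021     0.6930]
  [   0.2870     1.5541     0.1820]
  [   0.5810     0.7070     1.3441]
First solve x = (I − A)⁻¹ d = adj(I−A)·d / det(I−A); in particular x_2 = (0.1025·70 + 0.5550·155 + 0.0650·35) / 0.357125 = 95.475 / 0.357125 ≈ 267.34337.
Intermediate flow from 1 to 2: z_12 = a_12 · x_2 = 0.45 × 95.475 / 0.357125 = 42.96375 / 0.357125 ≈ 120.305.

z_12 = 120.305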